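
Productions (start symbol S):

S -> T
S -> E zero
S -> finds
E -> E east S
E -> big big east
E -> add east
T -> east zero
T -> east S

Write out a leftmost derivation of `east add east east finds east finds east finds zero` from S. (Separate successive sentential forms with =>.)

S => T   [S -> T]
T => east S   [T -> east S]
east S => east E zero   [S -> E zero]
east E zero => east E east S zero   [E -> E east S]
east E east S zero => east E east S east S zero   [E -> E east S]
east E east S east S zero => east E east S east S east S zero   [E -> E east S]
east E east S east S east S zero => east add east east S east S east S zero   [E -> add east]
east add east east S east S east S zero => east add east east finds east S east S zero   [S -> finds]
east add east east finds east S east S zero => east add east east finds east finds east S zero   [S -> finds]
east add east east finds east finds east S zero => east add east east finds east finds east finds zero   [S -> finds]

S => T => east S => east E zero => east E east S zero => east E east S east S zero => east E east S east S east S zero => east add east east S east S east S zero => east add east east finds east S east S zero => east add east east finds east finds east S zero => east add east east finds east finds east finds zero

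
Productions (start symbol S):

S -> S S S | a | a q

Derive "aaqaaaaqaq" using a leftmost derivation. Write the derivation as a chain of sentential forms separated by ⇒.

S ⇒ SSS ⇒ aSS ⇒ aSSSS ⇒ aSSSSSS ⇒ aaqSSSSS ⇒ aaqaSSSS ⇒ aaqaaSSS ⇒ aaqaaaSS ⇒ aaqaaaaqS ⇒ aaqaaaaqaq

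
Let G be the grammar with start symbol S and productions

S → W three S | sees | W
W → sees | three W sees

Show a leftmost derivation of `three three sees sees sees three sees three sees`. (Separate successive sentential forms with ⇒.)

S ⇒ W three S ⇒ three W sees three S ⇒ three three W sees sees three S ⇒ three three sees sees sees three S ⇒ three three sees sees sees three W three S ⇒ three three sees sees sees three sees three S ⇒ three three sees sees sees three sees three sees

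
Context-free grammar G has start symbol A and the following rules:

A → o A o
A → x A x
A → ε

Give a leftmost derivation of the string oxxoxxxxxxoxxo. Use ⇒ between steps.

A ⇒ oAo ⇒ oxAxo ⇒ oxxAxxo ⇒ oxxoAoxxo ⇒ oxxoxAxoxxo ⇒ oxxoxxAxxoxxo ⇒ oxxoxxxAxxxoxxo ⇒ oxxoxxxxxxoxxo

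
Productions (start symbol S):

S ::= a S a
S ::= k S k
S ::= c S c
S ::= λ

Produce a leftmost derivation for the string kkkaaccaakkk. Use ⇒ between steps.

S⇒kSk⇒kkSkk⇒kkkSkkk⇒kkkaSakkk⇒kkkaaSaakkk⇒kkkaacScaakkk⇒kkkaaccaakkk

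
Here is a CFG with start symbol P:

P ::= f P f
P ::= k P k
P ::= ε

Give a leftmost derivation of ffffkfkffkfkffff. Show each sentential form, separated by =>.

P => fPf   [P ::= f P f]
fPf => ffPff   [P ::= f P f]
ffPff => fffPfff   [P ::= f P f]
fffPfff => ffffPffff   [P ::= f P f]
ffffPffff => ffffkPkffff   [P ::= k P k]
ffffkPkffff => ffffkfPfkffff   [P ::= f P f]
ffffkfPfkffff => ffffkfkPkfkffff   [P ::= k P k]
ffffkfkPkfkffff => ffffkfkfPfkfkffff   [P ::= f P f]
ffffkfkfPfkfkffff => ffffkfkffkfkffff   [P ::= ε]

P => fPf => ffPff => fffPfff => ffffPffff => ffffkPkffff => ffffkfPfkffff => ffffkfkPkfkffff => ffffkfkfPfkfkffff => ffffkfkffkfkffff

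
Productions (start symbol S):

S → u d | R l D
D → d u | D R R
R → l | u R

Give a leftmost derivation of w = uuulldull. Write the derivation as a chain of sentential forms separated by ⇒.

S ⇒ RlD   [S → R l D]
RlD ⇒ uRlD   [R → u R]
uRlD ⇒ uuRlD   [R → u R]
uuRlD ⇒ uuuRlD   [R → u R]
uuuRlD ⇒ uuullD   [R → l]
uuullD ⇒ uuullDRR   [D → D R R]
uuullDRR ⇒ uuullduRR   [D → d u]
uuullduRR ⇒ uuulldulR   [R → l]
uuulldulR ⇒ uuulldull   [R → l]

S ⇒ RlD ⇒ uRlD ⇒ uuRlD ⇒ uuuRlD ⇒ uuullD ⇒ uuullDRR ⇒ uuullduRR ⇒ uuulldulR ⇒ uuulldull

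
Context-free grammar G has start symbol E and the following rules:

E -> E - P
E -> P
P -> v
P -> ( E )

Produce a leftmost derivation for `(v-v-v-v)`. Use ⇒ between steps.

E ⇒ P ⇒ (E) ⇒ (E-P) ⇒ (E-P-P) ⇒ (E-P-P-P) ⇒ (P-P-P-P) ⇒ (v-P-P-P) ⇒ (v-v-P-P) ⇒ (v-v-v-P) ⇒ (v-v-v-v)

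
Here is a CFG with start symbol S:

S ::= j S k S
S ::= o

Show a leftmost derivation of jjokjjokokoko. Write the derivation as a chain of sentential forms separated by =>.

S=>jSkS=>jjSkSkS=>jjokSkS=>jjokjSkSkS=>jjokjjSkSkSkS=>jjokjjokSkSkS=>jjokjjokokSkS=>jjokjjokokokS=>jjokjjokokoko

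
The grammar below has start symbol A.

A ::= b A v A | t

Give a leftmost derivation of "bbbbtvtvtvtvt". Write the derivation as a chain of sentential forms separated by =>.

A => bAvA   [A ::= b A v A]
bAvA => bbAvAvA   [A ::= b A v A]
bbAvAvA => bbbAvAvAvA   [A ::= b A v A]
bbbAvAvAvA => bbbbAvAvAvAvA   [A ::= b A v A]
bbbbAvAvAvAvA => bbbbtvAvAvAvA   [A ::= t]
bbbbtvAvAvAvA => bbbbtvtvAvAvA   [A ::= t]
bbbbtvtvAvAvA => bbbbtvtvtvAvA   [A ::= t]
bbbbtvtvtvAvA => bbbbtvtvtvtvA   [A ::= t]
bbbbtvtvtvtvA => bbbbtvtvtvtvt   [A ::= t]

A => bAvA => bbAvAvA => bbbAvAvAvA => bbbbAvAvAvAvA => bbbbtvAvAvAvA => bbbbtvtvAvAvA => bbbbtvtvtvAvA => bbbbtvtvtvtvA => bbbbtvtvtvtvt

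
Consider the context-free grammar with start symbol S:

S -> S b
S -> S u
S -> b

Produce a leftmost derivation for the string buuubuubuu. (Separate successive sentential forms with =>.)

S=>Su=>Suu=>Sbuu=>Subuu=>Suubuu=>Sbuubuu=>Subuubuu=>Suubuubuu=>Suuubuubuu=>buuubuubuu

S => Su   [S -> S u]
Su => Suu   [S -> S u]
Suu => Sbuu   [S -> S b]
Sbuu => Subuu   [S -> S u]
Subuu => Suubuu   [S -> S u]
Suubuu => Sbuubuu   [S -> S b]
Sbuubuu => Subuubuu   [S -> S u]
Subuubuu => Suubuubuu   [S -> S u]
Suubuubuu => Suuubuubuu   [S -> S u]
Suuubuubuu => buuubuubuu   [S -> b]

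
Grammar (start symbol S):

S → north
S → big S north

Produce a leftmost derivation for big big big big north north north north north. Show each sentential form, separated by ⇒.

S ⇒ big S north ⇒ big big S north north ⇒ big big big S north north north ⇒ big big big big S north north north north ⇒ big big big big north north north north north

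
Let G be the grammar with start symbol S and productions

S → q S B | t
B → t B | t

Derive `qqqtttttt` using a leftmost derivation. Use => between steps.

S => qSB   [S → q S B]
qSB => qqSBB   [S → q S B]
qqSBB => qqqSBBB   [S → q S B]
qqqSBBB => qqqtBBB   [S → t]
qqqtBBB => qqqttBB   [B → t]
qqqttBB => qqqtttBB   [B → t B]
qqqtttBB => qqqttttB   [B → t]
qqqttttB => qqqtttttB   [B → t B]
qqqtttttB => qqqtttttt   [B → t]

S=>qSB=>qqSBB=>qqqSBBB=>qqqtBBB=>qqqttBB=>qqqtttBB=>qqqttttB=>qqqtttttB=>qqqtttttt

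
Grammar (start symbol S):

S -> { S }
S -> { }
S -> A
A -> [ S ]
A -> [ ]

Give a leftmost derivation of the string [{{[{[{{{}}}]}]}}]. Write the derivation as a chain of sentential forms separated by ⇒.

S ⇒ A ⇒ [S] ⇒ [{S}] ⇒ [{{S}}] ⇒ [{{A}}] ⇒ [{{[S]}}] ⇒ [{{[{S}]}}] ⇒ [{{[{A}]}}] ⇒ [{{[{[S]}]}}] ⇒ [{{[{[{S}]}]}}] ⇒ [{{[{[{{S}}]}]}}] ⇒ [{{[{[{{{}}}]}]}}]

S ⇒ A   [S -> A]
A ⇒ [S]   [A -> [ S ]]
[S] ⇒ [{S}]   [S -> { S }]
[{S}] ⇒ [{{S}}]   [S -> { S }]
[{{S}}] ⇒ [{{A}}]   [S -> A]
[{{A}}] ⇒ [{{[S]}}]   [A -> [ S ]]
[{{[S]}}] ⇒ [{{[{S}]}}]   [S -> { S }]
[{{[{S}]}}] ⇒ [{{[{A}]}}]   [S -> A]
[{{[{A}]}}] ⇒ [{{[{[S]}]}}]   [A -> [ S ]]
[{{[{[S]}]}}] ⇒ [{{[{[{S}]}]}}]   [S -> { S }]
[{{[{[{S}]}]}}] ⇒ [{{[{[{{S}}]}]}}]   [S -> { S }]
[{{[{[{{S}}]}]}}] ⇒ [{{[{[{{{}}}]}]}}]   [S -> { }]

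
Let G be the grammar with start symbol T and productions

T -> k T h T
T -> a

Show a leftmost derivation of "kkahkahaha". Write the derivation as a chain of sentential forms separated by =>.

T => kThT   [T -> k T h T]
kThT => kkThThT   [T -> k T h T]
kkThThT => kkahThT   [T -> a]
kkahThT => kkahkThThT   [T -> k T h T]
kkahkThThT => kkahkahThT   [T -> a]
kkahkahThT => kkahkahahT   [T -> a]
kkahkahahT => kkahkahaha   [T -> a]

T => kThT => kkThThT => kkahThT => kkahkThThT => kkahkahThT => kkahkahahT => kkahkahaha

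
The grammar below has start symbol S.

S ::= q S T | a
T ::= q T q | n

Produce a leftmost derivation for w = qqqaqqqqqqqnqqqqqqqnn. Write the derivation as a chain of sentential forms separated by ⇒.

S ⇒ qST ⇒ qqSTT ⇒ qqqSTTT ⇒ qqqaTTT ⇒ qqqaqTqTT ⇒ qqqaqqTqqTT ⇒ qqqaqqqTqqqTT ⇒ qqqaqqqqTqqqqTT ⇒ qqqaqqqqqTqqqqqTT ⇒ qqqaqqqqqqTqqqqqqTT ⇒ qqqaqqqqqqqTqqqqqqqTT ⇒ qqqaqqqqqqqnqqqqqqqTT ⇒ qqqaqqqqqqqnqqqqqqqnT ⇒ qqqaqqqqqqqnqqqqqqqnn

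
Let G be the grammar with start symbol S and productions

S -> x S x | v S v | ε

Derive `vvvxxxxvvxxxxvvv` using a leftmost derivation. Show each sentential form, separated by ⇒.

S ⇒ vSv ⇒ vvSvv ⇒ vvvSvvv ⇒ vvvxSxvvv ⇒ vvvxxSxxvvv ⇒ vvvxxxSxxxvvv ⇒ vvvxxxxSxxxxvvv ⇒ vvvxxxxvSvxxxxvvv ⇒ vvvxxxxvvxxxxvvv

S ⇒ vSv   [S -> v S v]
vSv ⇒ vvSvv   [S -> v S v]
vvSvv ⇒ vvvSvvv   [S -> v S v]
vvvSvvv ⇒ vvvxSxvvv   [S -> x S x]
vvvxSxvvv ⇒ vvvxxSxxvvv   [S -> x S x]
vvvxxSxxvvv ⇒ vvvxxxSxxxvvv   [S -> x S x]
vvvxxxSxxxvvv ⇒ vvvxxxxSxxxxvvv   [S -> x S x]
vvvxxxxSxxxxvvv ⇒ vvvxxxxvSvxxxxvvv   [S -> v S v]
vvvxxxxvSvxxxxvvv ⇒ vvvxxxxvvxxxxvvv   [S -> ε]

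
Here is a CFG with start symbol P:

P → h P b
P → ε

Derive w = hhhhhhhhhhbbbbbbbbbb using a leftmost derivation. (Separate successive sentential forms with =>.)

P => hPb   [P → h P b]
hPb => hhPbb   [P → h P b]
hhPbb => hhhPbbb   [P → h P b]
hhhPbbb => hhhhPbbbb   [P → h P b]
hhhhPbbbb => hhhhhPbbbbb   [P → h P b]
hhhhhPbbbbb => hhhhhhPbbbbbb   [P → h P b]
hhhhhhPbbbbbb => hhhhhhhPbbbbbbb   [P → h P b]
hhhhhhhPbbbbbbb => hhhhhhhhPbbbbbbbb   [P → h P b]
hhhhhhhhPbbbbbbbb => hhhhhhhhhPbbbbbbbbb   [P → h P b]
hhhhhhhhhPbbbbbbbbb => hhhhhhhhhhPbbbbbbbbbb   [P → h P b]
hhhhhhhhhhPbbbbbbbbbb => hhhhhhhhhhbbbbbbbbbb   [P → ε]

P => hPb => hhPbb => hhhPbbb => hhhhPbbbb => hhhhhPbbbbb => hhhhhhPbbbbbb => hhhhhhhPbbbbbbb => hhhhhhhhPbbbbbbbb => hhhhhhhhhPbbbbbbbbb => hhhhhhhhhhPbbbbbbbbbb => hhhhhhhhhhbbbbbbbbbb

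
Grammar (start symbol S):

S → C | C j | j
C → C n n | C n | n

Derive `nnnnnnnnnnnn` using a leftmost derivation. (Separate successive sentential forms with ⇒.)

S ⇒ C   [S → C]
C ⇒ Cnn   [C → C n n]
Cnn ⇒ Cnnnn   [C → C n n]
Cnnnn ⇒ Cnnnnn   [C → C n]
Cnnnnn ⇒ Cnnnnnn   [C → C n]
Cnnnnnn ⇒ Cnnnnnnn   [C → C n]
Cnnnnnnn ⇒ Cnnnnnnnnn   [C → C n n]
Cnnnnnnnnn ⇒ Cnnnnnnnnnn   [C → C n]
Cnnnnnnnnnn ⇒ Cnnnnnnnnnnn   [C → C n]
Cnnnnnnnnnnn ⇒ nnnnnnnnnnnn   [C → n]

S ⇒ C ⇒ Cnn ⇒ Cnnnn ⇒ Cnnnnn ⇒ Cnnnnnn ⇒ Cnnnnnnn ⇒ Cnnnnnnnnn ⇒ Cnnnnnnnnnn ⇒ Cnnnnnnnnnnn ⇒ nnnnnnnnnnnn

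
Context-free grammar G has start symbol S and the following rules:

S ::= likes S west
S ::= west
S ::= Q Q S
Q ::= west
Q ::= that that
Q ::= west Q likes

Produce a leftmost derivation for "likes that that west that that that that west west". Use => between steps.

S => likes S west => likes Q Q S west => likes that that Q S west => likes that that west S west => likes that that west Q Q S west => likes that that west that that Q S west => likes that that west that that that that S west => likes that that west that that that that west west

S => likes S west   [S ::= likes S west]
likes S west => likes Q Q S west   [S ::= Q Q S]
likes Q Q S west => likes that that Q S west   [Q ::= that that]
likes that that Q S west => likes that that west S west   [Q ::= west]
likes that that west S west => likes that that west Q Q S west   [S ::= Q Q S]
likes that that west Q Q S west => likes that that west that that Q S west   [Q ::= that that]
likes that that west that that Q S west => likes that that west that that that that S west   [Q ::= that that]
likes that that west that that that that S west => likes that that west that that that that west west   [S ::= west]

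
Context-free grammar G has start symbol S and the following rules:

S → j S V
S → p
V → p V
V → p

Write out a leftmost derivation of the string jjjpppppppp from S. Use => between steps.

S => jSV   [S → j S V]
jSV => jjSVV   [S → j S V]
jjSVV => jjjSVVV   [S → j S V]
jjjSVVV => jjjpVVV   [S → p]
jjjpVVV => jjjppVVV   [V → p V]
jjjppVVV => jjjpppVVV   [V → p V]
jjjpppVVV => jjjppppVVV   [V → p V]
jjjppppVVV => jjjpppppVV   [V → p]
jjjpppppVV => jjjppppppVV   [V → p V]
jjjppppppVV => jjjpppppppV   [V → p]
jjjpppppppV => jjjpppppppp   [V → p]

S => jSV => jjSVV => jjjSVVV => jjjpVVV => jjjppVVV => jjjpppVVV => jjjppppVVV => jjjpppppVV => jjjppppppVV => jjjpppppppV => jjjpppppppp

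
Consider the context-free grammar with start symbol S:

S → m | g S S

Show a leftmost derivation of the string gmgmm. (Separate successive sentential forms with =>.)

S => gSS   [S → g S S]
gSS => gmS   [S → m]
gmS => gmgSS   [S → g S S]
gmgSS => gmgmS   [S → m]
gmgmS => gmgmm   [S → m]

S => gSS => gmS => gmgSS => gmgmS => gmgmm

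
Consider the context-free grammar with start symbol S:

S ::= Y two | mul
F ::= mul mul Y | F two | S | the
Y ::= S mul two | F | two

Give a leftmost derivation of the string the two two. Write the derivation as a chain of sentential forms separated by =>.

S => Y two   [S ::= Y two]
Y two => F two   [Y ::= F]
F two => S two   [F ::= S]
S two => Y two two   [S ::= Y two]
Y two two => F two two   [Y ::= F]
F two two => the two two   [F ::= the]

S => Y two => F two => S two => Y two two => F two two => the two two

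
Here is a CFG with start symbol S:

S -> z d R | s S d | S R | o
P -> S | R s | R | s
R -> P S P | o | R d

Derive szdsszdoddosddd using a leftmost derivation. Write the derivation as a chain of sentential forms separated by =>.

S => sSd   [S -> s S d]
sSd => szdRd   [S -> z d R]
szdRd => szdRdd   [R -> R d]
szdRdd => szdRddd   [R -> R d]
szdRddd => szdPSPddd   [R -> P S P]
szdPSPddd => szdSSPddd   [P -> S]
szdSSPddd => szdsSdSPddd   [S -> s S d]
szdsSdSPddd => szdssSddSPddd   [S -> s S d]
szdssSddSPddd => szdsszdRddSPddd   [S -> z d R]
szdsszdRddSPddd => szdsszdoddSPddd   [R -> o]
szdsszdoddSPddd => szdsszdoddoPddd   [S -> o]
szdsszdoddoPddd => szdsszdoddosddd   [P -> s]

S => sSd => szdRd => szdRdd => szdRddd => szdPSPddd => szdSSPddd => szdsSdSPddd => szdssSddSPddd => szdsszdRddSPddd => szdsszdoddSPddd => szdsszdoddoPddd => szdsszdoddosddd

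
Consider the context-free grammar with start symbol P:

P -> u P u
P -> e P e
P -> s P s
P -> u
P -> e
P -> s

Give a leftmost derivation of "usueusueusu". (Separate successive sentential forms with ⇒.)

P ⇒ uPu   [P -> u P u]
uPu ⇒ usPsu   [P -> s P s]
usPsu ⇒ usuPusu   [P -> u P u]
usuPusu ⇒ usuePeusu   [P -> e P e]
usuePeusu ⇒ usueuPueusu   [P -> u P u]
usueuPueusu ⇒ usueusueusu   [P -> s]

P⇒uPu⇒usPsu⇒usuPusu⇒usuePeusu⇒usueuPueusu⇒usueusueusu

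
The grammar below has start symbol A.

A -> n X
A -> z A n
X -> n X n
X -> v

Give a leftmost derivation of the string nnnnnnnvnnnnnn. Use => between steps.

A => nX => nnXn => nnnXnn => nnnnXnnn => nnnnnXnnnn => nnnnnnXnnnnn => nnnnnnnXnnnnnn => nnnnnnnvnnnnnn

A => nX   [A -> n X]
nX => nnXn   [X -> n X n]
nnXn => nnnXnn   [X -> n X n]
nnnXnn => nnnnXnnn   [X -> n X n]
nnnnXnnn => nnnnnXnnnn   [X -> n X n]
nnnnnXnnnn => nnnnnnXnnnnn   [X -> n X n]
nnnnnnXnnnnn => nnnnnnnXnnnnnn   [X -> n X n]
nnnnnnnXnnnnnn => nnnnnnnvnnnnnn   [X -> v]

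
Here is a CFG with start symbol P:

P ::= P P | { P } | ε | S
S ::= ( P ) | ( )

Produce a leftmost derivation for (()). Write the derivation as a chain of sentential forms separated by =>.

P => S => (P) => (S) => ((P)) => (())

P => S   [P ::= S]
S => (P)   [S ::= ( P )]
(P) => (S)   [P ::= S]
(S) => ((P))   [S ::= ( P )]
((P)) => (())   [P ::= ε]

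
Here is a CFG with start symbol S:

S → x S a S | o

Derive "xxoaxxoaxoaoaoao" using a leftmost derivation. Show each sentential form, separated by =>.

S => xSaS   [S → x S a S]
xSaS => xxSaSaS   [S → x S a S]
xxSaSaS => xxoaSaS   [S → o]
xxoaSaS => xxoaxSaSaS   [S → x S a S]
xxoaxSaSaS => xxoaxxSaSaSaS   [S → x S a S]
xxoaxxSaSaSaS => xxoaxxoaSaSaS   [S → o]
xxoaxxoaSaSaS => xxoaxxoaxSaSaSaS   [S → x S a S]
xxoaxxoaxSaSaSaS => xxoaxxoaxoaSaSaS   [S → o]
xxoaxxoaxoaSaSaS => xxoaxxoaxoaoaSaS   [S → o]
xxoaxxoaxoaoaSaS => xxoaxxoaxoaoaoaS   [S → o]
xxoaxxoaxoaoaoaS => xxoaxxoaxoaoaoao   [S → o]

S => xSaS => xxSaSaS => xxoaSaS => xxoaxSaSaS => xxoaxxSaSaSaS => xxoaxxoaSaSaS => xxoaxxoaxSaSaSaS => xxoaxxoaxoaSaSaS => xxoaxxoaxoaoaSaS => xxoaxxoaxoaoaoaS => xxoaxxoaxoaoaoao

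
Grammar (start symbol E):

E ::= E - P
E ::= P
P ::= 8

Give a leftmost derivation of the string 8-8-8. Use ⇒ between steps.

E⇒E-P⇒E-P-P⇒P-P-P⇒8-P-P⇒8-8-P⇒8-8-8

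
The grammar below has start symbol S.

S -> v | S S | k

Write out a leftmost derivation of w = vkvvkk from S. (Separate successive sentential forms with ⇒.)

S ⇒ SS ⇒ SSS ⇒ vSS ⇒ vSSS ⇒ vkSS ⇒ vkvS ⇒ vkvSS ⇒ vkvvS ⇒ vkvvSS ⇒ vkvvkS ⇒ vkvvkk

S ⇒ SS   [S -> S S]
SS ⇒ SSS   [S -> S S]
SSS ⇒ vSS   [S -> v]
vSS ⇒ vSSS   [S -> S S]
vSSS ⇒ vkSS   [S -> k]
vkSS ⇒ vkvS   [S -> v]
vkvS ⇒ vkvSS   [S -> S S]
vkvSS ⇒ vkvvS   [S -> v]
vkvvS ⇒ vkvvSS   [S -> S S]
vkvvSS ⇒ vkvvkS   [S -> k]
vkvvkS ⇒ vkvvkk   [S -> k]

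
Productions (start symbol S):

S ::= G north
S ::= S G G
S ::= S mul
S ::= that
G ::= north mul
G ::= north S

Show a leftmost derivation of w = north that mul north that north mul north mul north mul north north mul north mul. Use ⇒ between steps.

S ⇒ S G G ⇒ G north G G ⇒ north S north G G ⇒ north S G G north G G ⇒ north S G G G G north G G ⇒ north S mul G G G G north G G ⇒ north that mul G G G G north G G ⇒ north that mul north S G G G north G G ⇒ north that mul north that G G G north G G ⇒ north that mul north that north mul G G north G G ⇒ north that mul north that north mul north mul G north G G ⇒ north that mul north that north mul north mul north mul north G G ⇒ north that mul north that north mul north mul north mul north north mul G ⇒ north that mul north that north mul north mul north mul north north mul north mul

S ⇒ S G G   [S ::= S G G]
S G G ⇒ G north G G   [S ::= G north]
G north G G ⇒ north S north G G   [G ::= north S]
north S north G G ⇒ north S G G north G G   [S ::= S G G]
north S G G north G G ⇒ north S G G G G north G G   [S ::= S G G]
north S G G G G north G G ⇒ north S mul G G G G north G G   [S ::= S mul]
north S mul G G G G north G G ⇒ north that mul G G G G north G G   [S ::= that]
north that mul G G G G north G G ⇒ north that mul north S G G G north G G   [G ::= north S]
north that mul north S G G G north G G ⇒ north that mul north that G G G north G G   [S ::= that]
north that mul north that G G G north G G ⇒ north that mul north that north mul G G north G G   [G ::= north mul]
north that mul north that north mul G G north G G ⇒ north that mul north that north mul north mul G north G G   [G ::= north mul]
north that mul north that north mul north mul G north G G ⇒ north that mul north that north mul north mul north mul north G G   [G ::= north mul]
north that mul north that north mul north mul north mul north G G ⇒ north that mul north that north mul north mul north mul north north mul G   [G ::= north mul]
north that mul north that north mul north mul north mul north north mul G ⇒ north that mul north that north mul north mul north mul north north mul north mul   [G ::= north mul]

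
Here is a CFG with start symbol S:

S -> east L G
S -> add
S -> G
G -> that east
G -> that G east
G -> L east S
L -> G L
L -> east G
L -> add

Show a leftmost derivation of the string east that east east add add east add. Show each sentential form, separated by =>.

S => G   [S -> G]
G => L east S   [G -> L east S]
L east S => G L east S   [L -> G L]
G L east S => L east S L east S   [G -> L east S]
L east S L east S => east G east S L east S   [L -> east G]
east G east S L east S => east that east east S L east S   [G -> that east]
east that east east S L east S => east that east east add L east S   [S -> add]
east that east east add L east S => east that east east add add east S   [L -> add]
east that east east add add east S => east that east east add add east add   [S -> add]

S => G => L east S => G L east S => L east S L east S => east G east S L east S => east that east east S L east S => east that east east add L east S => east that east east add add east S => east that east east add add east add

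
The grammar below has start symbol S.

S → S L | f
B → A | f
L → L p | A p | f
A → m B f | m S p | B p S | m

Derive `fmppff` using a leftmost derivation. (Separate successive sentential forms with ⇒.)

S ⇒ SL   [S → S L]
SL ⇒ SLL   [S → S L]
SLL ⇒ SLLL   [S → S L]
SLLL ⇒ fLLL   [S → f]
fLLL ⇒ fLpLL   [L → L p]
fLpLL ⇒ fAppLL   [L → A p]
fAppLL ⇒ fmppLL   [A → m]
fmppLL ⇒ fmppfL   [L → f]
fmppfL ⇒ fmppff   [L → f]

S ⇒ SL ⇒ SLL ⇒ SLLL ⇒ fLLL ⇒ fLpLL ⇒ fAppLL ⇒ fmppLL ⇒ fmppfL ⇒ fmppff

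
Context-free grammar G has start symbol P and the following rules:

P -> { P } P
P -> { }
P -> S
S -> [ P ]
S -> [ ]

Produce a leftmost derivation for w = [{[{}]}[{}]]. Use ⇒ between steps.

P⇒S⇒[P]⇒[{P}P]⇒[{S}P]⇒[{[P]}P]⇒[{[{}]}P]⇒[{[{}]}S]⇒[{[{}]}[P]]⇒[{[{}]}[{}]]

P ⇒ S   [P -> S]
S ⇒ [P]   [S -> [ P ]]
[P] ⇒ [{P}P]   [P -> { P } P]
[{P}P] ⇒ [{S}P]   [P -> S]
[{S}P] ⇒ [{[P]}P]   [S -> [ P ]]
[{[P]}P] ⇒ [{[{}]}P]   [P -> { }]
[{[{}]}P] ⇒ [{[{}]}S]   [P -> S]
[{[{}]}S] ⇒ [{[{}]}[P]]   [S -> [ P ]]
[{[{}]}[P]] ⇒ [{[{}]}[{}]]   [P -> { }]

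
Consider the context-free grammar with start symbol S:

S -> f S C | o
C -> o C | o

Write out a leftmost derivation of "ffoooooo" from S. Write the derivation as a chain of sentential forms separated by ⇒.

S ⇒ fSC   [S -> f S C]
fSC ⇒ ffSCC   [S -> f S C]
ffSCC ⇒ ffoCC   [S -> o]
ffoCC ⇒ ffooC   [C -> o]
ffooC ⇒ ffoooC   [C -> o C]
ffoooC ⇒ ffooooC   [C -> o C]
ffooooC ⇒ ffoooooC   [C -> o C]
ffoooooC ⇒ ffoooooo   [C -> o]

S ⇒ fSC ⇒ ffSCC ⇒ ffoCC ⇒ ffooC ⇒ ffoooC ⇒ ffooooC ⇒ ffoooooC ⇒ ffoooooo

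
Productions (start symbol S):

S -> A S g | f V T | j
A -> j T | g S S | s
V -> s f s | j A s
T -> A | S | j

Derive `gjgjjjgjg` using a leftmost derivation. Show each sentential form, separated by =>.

S=>ASg=>gSSSg=>gjSSg=>gjASgSg=>gjgSSSgSg=>gjgjSSgSg=>gjgjjSgSg=>gjgjjjgSg=>gjgjjjgjg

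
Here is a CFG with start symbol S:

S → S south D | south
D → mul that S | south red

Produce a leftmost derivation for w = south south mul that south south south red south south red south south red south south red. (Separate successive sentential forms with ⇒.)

S ⇒ S south D ⇒ S south D south D ⇒ south south D south D ⇒ south south mul that S south D ⇒ south south mul that S south D south D ⇒ south south mul that S south D south D south D ⇒ south south mul that S south D south D south D south D ⇒ south south mul that south south D south D south D south D ⇒ south south mul that south south south red south D south D south D ⇒ south south mul that south south south red south south red south D south D ⇒ south south mul that south south south red south south red south south red south D ⇒ south south mul that south south south red south south red south south red south south red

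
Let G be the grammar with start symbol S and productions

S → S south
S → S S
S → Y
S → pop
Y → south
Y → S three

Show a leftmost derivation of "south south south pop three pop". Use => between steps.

S => S S => S S S => S south S S => S south south S S => Y south south S S => south south south S S => south south south Y S => south south south S three S => south south south pop three S => south south south pop three pop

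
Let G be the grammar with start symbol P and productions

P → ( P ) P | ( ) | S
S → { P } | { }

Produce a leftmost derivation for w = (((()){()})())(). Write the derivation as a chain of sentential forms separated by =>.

P => (P)P => ((P)P)P => (((P)P)P)P => (((())P)P)P => (((())S)P)P => (((()){P})P)P => (((()){()})P)P => (((()){()})())P => (((()){()})())()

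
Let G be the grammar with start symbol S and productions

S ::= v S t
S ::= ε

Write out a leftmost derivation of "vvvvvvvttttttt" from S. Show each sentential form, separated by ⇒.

S⇒vSt⇒vvStt⇒vvvSttt⇒vvvvStttt⇒vvvvvSttttt⇒vvvvvvStttttt⇒vvvvvvvSttttttt⇒vvvvvvvttttttt

S ⇒ vSt   [S ::= v S t]
vSt ⇒ vvStt   [S ::= v S t]
vvStt ⇒ vvvSttt   [S ::= v S t]
vvvSttt ⇒ vvvvStttt   [S ::= v S t]
vvvvStttt ⇒ vvvvvSttttt   [S ::= v S t]
vvvvvSttttt ⇒ vvvvvvStttttt   [S ::= v S t]
vvvvvvStttttt ⇒ vvvvvvvSttttttt   [S ::= v S t]
vvvvvvvSttttttt ⇒ vvvvvvvttttttt   [S ::= ε]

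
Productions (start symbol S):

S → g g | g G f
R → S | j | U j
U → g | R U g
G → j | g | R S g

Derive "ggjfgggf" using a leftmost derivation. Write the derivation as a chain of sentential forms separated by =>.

S=>gGf=>gRSgf=>gSSgf=>ggGfSgf=>ggjfSgf=>ggjfgggf

S => gGf   [S → g G f]
gGf => gRSgf   [G → R S g]
gRSgf => gSSgf   [R → S]
gSSgf => ggGfSgf   [S → g G f]
ggGfSgf => ggjfSgf   [G → j]
ggjfSgf => ggjfgggf   [S → g g]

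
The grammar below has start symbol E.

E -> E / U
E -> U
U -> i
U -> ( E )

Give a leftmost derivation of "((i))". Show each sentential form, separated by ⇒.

E ⇒ U   [E -> U]
U ⇒ (E)   [U -> ( E )]
(E) ⇒ (U)   [E -> U]
(U) ⇒ ((E))   [U -> ( E )]
((E)) ⇒ ((U))   [E -> U]
((U)) ⇒ ((i))   [U -> i]

E⇒U⇒(E)⇒(U)⇒((E))⇒((U))⇒((i))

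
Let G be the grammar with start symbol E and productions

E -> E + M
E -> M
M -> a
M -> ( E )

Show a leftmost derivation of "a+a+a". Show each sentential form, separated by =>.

E => E+M => E+M+M => M+M+M => a+M+M => a+a+M => a+a+a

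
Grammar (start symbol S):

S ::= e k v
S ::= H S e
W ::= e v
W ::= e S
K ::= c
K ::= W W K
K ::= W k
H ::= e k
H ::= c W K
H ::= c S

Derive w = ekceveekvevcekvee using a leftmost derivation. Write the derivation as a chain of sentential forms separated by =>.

S => HSe   [S ::= H S e]
HSe => ekSe   [H ::= e k]
ekSe => ekHSee   [S ::= H S e]
ekHSee => ekcWKSee   [H ::= c W K]
ekcWKSee => ekcevKSee   [W ::= e v]
ekcevKSee => ekcevWWKSee   [K ::= W W K]
ekcevWWKSee => ekceveSWKSee   [W ::= e S]
ekceveSWKSee => ekceveekvWKSee   [S ::= e k v]
ekceveekvWKSee => ekceveekvevKSee   [W ::= e v]
ekceveekvevKSee => ekceveekvevcSee   [K ::= c]
ekceveekvevcSee => ekceveekvevcekvee   [S ::= e k v]

S=>HSe=>ekSe=>ekHSee=>ekcWKSee=>ekcevKSee=>ekcevWWKSee=>ekceveSWKSee=>ekceveekvWKSee=>ekceveekvevKSee=>ekceveekvevcSee=>ekceveekvevcekvee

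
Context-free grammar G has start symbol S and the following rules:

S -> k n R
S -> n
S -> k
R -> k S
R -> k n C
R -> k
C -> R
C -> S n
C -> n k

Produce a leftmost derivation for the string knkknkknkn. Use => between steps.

S => knR => knkS => knkknR => knkknkS => knkknkknR => knkknkknkS => knkknkknkn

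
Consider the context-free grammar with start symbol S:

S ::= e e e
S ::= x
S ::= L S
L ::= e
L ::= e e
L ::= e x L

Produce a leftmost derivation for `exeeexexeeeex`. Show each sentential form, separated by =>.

S => LS => exLS => exeS => exeLS => exeeS => exeeLS => exeeexLS => exeeexexLS => exeeexexeeS => exeeexexeeLS => exeeexexeeeeS => exeeexexeeeex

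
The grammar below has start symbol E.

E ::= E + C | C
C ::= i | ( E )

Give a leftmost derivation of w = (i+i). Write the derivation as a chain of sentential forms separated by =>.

E => C   [E ::= C]
C => (E)   [C ::= ( E )]
(E) => (E+C)   [E ::= E + C]
(E+C) => (C+C)   [E ::= C]
(C+C) => (i+C)   [C ::= i]
(i+C) => (i+i)   [C ::= i]

E => C => (E) => (E+C) => (C+C) => (i+C) => (i+i)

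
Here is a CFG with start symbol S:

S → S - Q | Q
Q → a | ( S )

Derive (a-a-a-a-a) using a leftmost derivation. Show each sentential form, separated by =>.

S=>Q=>(S)=>(S-Q)=>(S-Q-Q)=>(S-Q-Q-Q)=>(S-Q-Q-Q-Q)=>(Q-Q-Q-Q-Q)=>(a-Q-Q-Q-Q)=>(a-a-Q-Q-Q)=>(a-a-a-Q-Q)=>(a-a-a-a-Q)=>(a-a-a-a-a)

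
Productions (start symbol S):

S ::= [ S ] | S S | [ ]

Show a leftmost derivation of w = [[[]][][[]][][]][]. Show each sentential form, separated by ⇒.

S⇒SS⇒[S]S⇒[SS]S⇒[[S]S]S⇒[[[]]S]S⇒[[[]]SS]S⇒[[[]]SSS]S⇒[[[]]SSSS]S⇒[[[]][]SSS]S⇒[[[]][][S]SS]S⇒[[[]][][[]]SS]S⇒[[[]][][[]][]S]S⇒[[[]][][[]][][]]S⇒[[[]][][[]][][]][]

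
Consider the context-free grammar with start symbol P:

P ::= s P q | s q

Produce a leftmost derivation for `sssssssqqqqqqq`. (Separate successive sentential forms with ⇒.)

P ⇒ sPq ⇒ ssPqq ⇒ sssPqqq ⇒ ssssPqqqq ⇒ sssssPqqqqq ⇒ ssssssPqqqqqq ⇒ sssssssqqqqqqq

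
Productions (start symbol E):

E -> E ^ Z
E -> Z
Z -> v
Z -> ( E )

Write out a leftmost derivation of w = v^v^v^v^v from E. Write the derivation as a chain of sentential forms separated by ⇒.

E⇒E^Z⇒E^Z^Z⇒E^Z^Z^Z⇒E^Z^Z^Z^Z⇒Z^Z^Z^Z^Z⇒v^Z^Z^Z^Z⇒v^v^Z^Z^Z⇒v^v^v^Z^Z⇒v^v^v^v^Z⇒v^v^v^v^v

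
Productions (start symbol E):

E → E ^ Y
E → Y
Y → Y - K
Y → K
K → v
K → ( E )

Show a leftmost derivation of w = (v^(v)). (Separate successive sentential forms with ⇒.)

E ⇒ Y ⇒ K ⇒ (E) ⇒ (E^Y) ⇒ (Y^Y) ⇒ (K^Y) ⇒ (v^Y) ⇒ (v^K) ⇒ (v^(E)) ⇒ (v^(Y)) ⇒ (v^(K)) ⇒ (v^(v))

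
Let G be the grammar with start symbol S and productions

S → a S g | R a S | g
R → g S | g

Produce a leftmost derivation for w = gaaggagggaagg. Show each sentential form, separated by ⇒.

S ⇒ RaS   [S → R a S]
RaS ⇒ gSaS   [R → g S]
gSaS ⇒ gaSgaS   [S → a S g]
gaSgaS ⇒ gaaSggaS   [S → a S g]
gaaSggaS ⇒ gaaRaSggaS   [S → R a S]
gaaRaSggaS ⇒ gaagSaSggaS   [R → g S]
gaagSaSggaS ⇒ gaaggaSggaS   [S → g]
gaaggaSggaS ⇒ gaaggagggaS   [S → g]
gaaggagggaS ⇒ gaaggagggaaSg   [S → a S g]
gaaggagggaaSg ⇒ gaaggagggaagg   [S → g]

S ⇒ RaS ⇒ gSaS ⇒ gaSgaS ⇒ gaaSggaS ⇒ gaaRaSggaS ⇒ gaagSaSggaS ⇒ gaaggaSggaS ⇒ gaaggagggaS ⇒ gaaggagggaaSg ⇒ gaaggagggaagg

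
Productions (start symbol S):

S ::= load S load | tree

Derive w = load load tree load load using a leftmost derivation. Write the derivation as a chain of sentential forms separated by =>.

S => load S load => load load S load load => load load tree load load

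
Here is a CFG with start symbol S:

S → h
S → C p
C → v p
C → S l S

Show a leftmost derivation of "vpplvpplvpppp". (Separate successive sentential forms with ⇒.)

S ⇒ Cp ⇒ SlSp ⇒ CplSp ⇒ vpplSp ⇒ vpplCpp ⇒ vpplSlSpp ⇒ vpplCplSpp ⇒ vpplvpplSpp ⇒ vpplvpplCppp ⇒ vpplvpplvpppp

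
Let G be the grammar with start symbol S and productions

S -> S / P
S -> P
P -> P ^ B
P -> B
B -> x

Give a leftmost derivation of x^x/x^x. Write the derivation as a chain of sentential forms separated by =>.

S => S/P => P/P => P^B/P => B^B/P => x^B/P => x^x/P => x^x/P^B => x^x/B^B => x^x/x^B => x^x/x^x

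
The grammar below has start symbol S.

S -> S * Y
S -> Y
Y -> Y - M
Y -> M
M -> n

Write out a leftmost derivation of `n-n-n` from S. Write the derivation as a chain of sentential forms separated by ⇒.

S⇒Y⇒Y-M⇒Y-M-M⇒M-M-M⇒n-M-M⇒n-n-M⇒n-n-n

S ⇒ Y   [S -> Y]
Y ⇒ Y-M   [Y -> Y - M]
Y-M ⇒ Y-M-M   [Y -> Y - M]
Y-M-M ⇒ M-M-M   [Y -> M]
M-M-M ⇒ n-M-M   [M -> n]
n-M-M ⇒ n-n-M   [M -> n]
n-n-M ⇒ n-n-n   [M -> n]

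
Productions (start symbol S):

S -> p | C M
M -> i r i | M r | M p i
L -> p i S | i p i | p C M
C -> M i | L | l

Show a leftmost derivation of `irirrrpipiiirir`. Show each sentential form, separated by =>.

S => CM => MiM => MpiiM => MpipiiM => MrpipiiM => MrrpipiiM => MrrrpipiiM => irirrrpipiiM => irirrrpipiiMr => irirrrpipiiirir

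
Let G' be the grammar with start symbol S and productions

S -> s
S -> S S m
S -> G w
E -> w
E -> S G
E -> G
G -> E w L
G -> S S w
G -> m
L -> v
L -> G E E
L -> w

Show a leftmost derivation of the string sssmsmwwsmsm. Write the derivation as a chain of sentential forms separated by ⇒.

S ⇒ SSm   [S -> S S m]
SSm ⇒ SSmSm   [S -> S S m]
SSmSm ⇒ GwSmSm   [S -> G w]
GwSmSm ⇒ SSwwSmSm   [G -> S S w]
SSwwSmSm ⇒ sSwwSmSm   [S -> s]
sSwwSmSm ⇒ sSSmwwSmSm   [S -> S S m]
sSSmwwSmSm ⇒ sSSmSmwwSmSm   [S -> S S m]
sSSmSmwwSmSm ⇒ ssSmSmwwSmSm   [S -> s]
ssSmSmwwSmSm ⇒ sssmSmwwSmSm   [S -> s]
sssmSmwwSmSm ⇒ sssmsmwwSmSm   [S -> s]
sssmsmwwSmSm ⇒ sssmsmwwsmSm   [S -> s]
sssmsmwwsmSm ⇒ sssmsmwwsmsm   [S -> s]

S⇒SSm⇒SSmSm⇒GwSmSm⇒SSwwSmSm⇒sSwwSmSm⇒sSSmwwSmSm⇒sSSmSmwwSmSm⇒ssSmSmwwSmSm⇒sssmSmwwSmSm⇒sssmsmwwSmSm⇒sssmsmwwsmSm⇒sssmsmwwsmsm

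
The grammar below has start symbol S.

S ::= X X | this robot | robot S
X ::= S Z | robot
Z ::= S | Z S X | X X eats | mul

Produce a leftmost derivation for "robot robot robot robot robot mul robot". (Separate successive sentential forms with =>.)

S => robot S => robot robot S => robot robot robot S => robot robot robot X X => robot robot robot S Z X => robot robot robot X X Z X => robot robot robot robot X Z X => robot robot robot robot robot Z X => robot robot robot robot robot mul X => robot robot robot robot robot mul robot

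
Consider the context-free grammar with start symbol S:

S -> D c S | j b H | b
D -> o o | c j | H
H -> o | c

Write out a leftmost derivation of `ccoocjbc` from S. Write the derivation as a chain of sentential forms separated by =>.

S=>DcS=>HcS=>ccS=>ccDcS=>ccoocS=>ccoocjbH=>ccoocjbc

S => DcS   [S -> D c S]
DcS => HcS   [D -> H]
HcS => ccS   [H -> c]
ccS => ccDcS   [S -> D c S]
ccDcS => ccoocS   [D -> o o]
ccoocS => ccoocjbH   [S -> j b H]
ccoocjbH => ccoocjbc   [H -> c]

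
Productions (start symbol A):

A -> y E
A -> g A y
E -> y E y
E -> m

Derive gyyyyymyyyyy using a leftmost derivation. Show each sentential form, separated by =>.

A => gAy   [A -> g A y]
gAy => gyEy   [A -> y E]
gyEy => gyyEyy   [E -> y E y]
gyyEyy => gyyyEyyy   [E -> y E y]
gyyyEyyy => gyyyyEyyyy   [E -> y E y]
gyyyyEyyyy => gyyyyyEyyyyy   [E -> y E y]
gyyyyyEyyyyy => gyyyyymyyyyy   [E -> m]

A => gAy => gyEy => gyyEyy => gyyyEyyy => gyyyyEyyyy => gyyyyyEyyyyy => gyyyyymyyyyy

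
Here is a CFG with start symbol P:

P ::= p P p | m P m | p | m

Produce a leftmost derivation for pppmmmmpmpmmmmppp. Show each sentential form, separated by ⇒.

P ⇒ pPp   [P ::= p P p]
pPp ⇒ ppPpp   [P ::= p P p]
ppPpp ⇒ pppPppp   [P ::= p P p]
pppPppp ⇒ pppmPmppp   [P ::= m P m]
pppmPmppp ⇒ pppmmPmmppp   [P ::= m P m]
pppmmPmmppp ⇒ pppmmmPmmmppp   [P ::= m P m]
pppmmmPmmmppp ⇒ pppmmmmPmmmmppp   [P ::= m P m]
pppmmmmPmmmmppp ⇒ pppmmmmpPpmmmmppp   [P ::= p P p]
pppmmmmpPpmmmmppp ⇒ pppmmmmpmpmmmmppp   [P ::= m]

P⇒pPp⇒ppPpp⇒pppPppp⇒pppmPmppp⇒pppmmPmmppp⇒pppmmmPmmmppp⇒pppmmmmPmmmmppp⇒pppmmmmpPpmmmmppp⇒pppmmmmpmpmmmmppp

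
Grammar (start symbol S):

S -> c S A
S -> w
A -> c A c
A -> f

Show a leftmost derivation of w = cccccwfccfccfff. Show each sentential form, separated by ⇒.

S ⇒ cSA   [S -> c S A]
cSA ⇒ ccSAA   [S -> c S A]
ccSAA ⇒ cccSAAA   [S -> c S A]
cccSAAA ⇒ ccccSAAAA   [S -> c S A]
ccccSAAAA ⇒ cccccSAAAAA   [S -> c S A]
cccccSAAAAA ⇒ cccccwAAAAA   [S -> w]
cccccwAAAAA ⇒ cccccwfAAAA   [A -> f]
cccccwfAAAA ⇒ cccccwfcAcAAA   [A -> c A c]
cccccwfcAcAAA ⇒ cccccwfccAccAAA   [A -> c A c]
cccccwfccAccAAA ⇒ cccccwfccfccAAA   [A -> f]
cccccwfccfccAAA ⇒ cccccwfccfccfAA   [A -> f]
cccccwfccfccfAA ⇒ cccccwfccfccffA   [A -> f]
cccccwfccfccffA ⇒ cccccwfccfccfff   [A -> f]

S⇒cSA⇒ccSAA⇒cccSAAA⇒ccccSAAAA⇒cccccSAAAAA⇒cccccwAAAAA⇒cccccwfAAAA⇒cccccwfcAcAAA⇒cccccwfccAccAAA⇒cccccwfccfccAAA⇒cccccwfccfccfAA⇒cccccwfccfccffA⇒cccccwfccfccfff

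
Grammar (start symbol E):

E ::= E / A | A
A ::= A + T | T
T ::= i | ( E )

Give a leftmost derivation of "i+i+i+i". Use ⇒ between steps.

E ⇒ A   [E ::= A]
A ⇒ A+T   [A ::= A + T]
A+T ⇒ A+T+T   [A ::= A + T]
A+T+T ⇒ A+T+T+T   [A ::= A + T]
A+T+T+T ⇒ T+T+T+T   [A ::= T]
T+T+T+T ⇒ i+T+T+T   [T ::= i]
i+T+T+T ⇒ i+i+T+T   [T ::= i]
i+i+T+T ⇒ i+i+i+T   [T ::= i]
i+i+i+T ⇒ i+i+i+i   [T ::= i]

E ⇒ A ⇒ A+T ⇒ A+T+T ⇒ A+T+T+T ⇒ T+T+T+T ⇒ i+T+T+T ⇒ i+i+T+T ⇒ i+i+i+T ⇒ i+i+i+i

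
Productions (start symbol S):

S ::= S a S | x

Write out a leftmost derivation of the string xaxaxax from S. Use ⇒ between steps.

S ⇒ SaS ⇒ SaSaS ⇒ xaSaS ⇒ xaxaS ⇒ xaxaSaS ⇒ xaxaxaS ⇒ xaxaxax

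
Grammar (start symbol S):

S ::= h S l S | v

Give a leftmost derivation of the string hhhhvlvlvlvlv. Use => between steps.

S => hSlS   [S ::= h S l S]
hSlS => hhSlSlS   [S ::= h S l S]
hhSlSlS => hhhSlSlSlS   [S ::= h S l S]
hhhSlSlSlS => hhhhSlSlSlSlS   [S ::= h S l S]
hhhhSlSlSlSlS => hhhhvlSlSlSlS   [S ::= v]
hhhhvlSlSlSlS => hhhhvlvlSlSlS   [S ::= v]
hhhhvlvlSlSlS => hhhhvlvlvlSlS   [S ::= v]
hhhhvlvlvlSlS => hhhhvlvlvlvlS   [S ::= v]
hhhhvlvlvlvlS => hhhhvlvlvlvlv   [S ::= v]

S=>hSlS=>hhSlSlS=>hhhSlSlSlS=>hhhhSlSlSlSlS=>hhhhvlSlSlSlS=>hhhhvlvlSlSlS=>hhhhvlvlvlSlS=>hhhhvlvlvlvlS=>hhhhvlvlvlvlv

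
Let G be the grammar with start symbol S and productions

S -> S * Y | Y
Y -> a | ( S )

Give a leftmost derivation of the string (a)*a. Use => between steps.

S => S*Y   [S -> S * Y]
S*Y => Y*Y   [S -> Y]
Y*Y => (S)*Y   [Y -> ( S )]
(S)*Y => (Y)*Y   [S -> Y]
(Y)*Y => (a)*Y   [Y -> a]
(a)*Y => (a)*a   [Y -> a]

S=>S*Y=>Y*Y=>(S)*Y=>(Y)*Y=>(a)*Y=>(a)*a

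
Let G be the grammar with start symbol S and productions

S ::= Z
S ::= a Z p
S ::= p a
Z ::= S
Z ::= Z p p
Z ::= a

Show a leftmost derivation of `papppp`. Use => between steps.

S => Z   [S ::= Z]
Z => Zpp   [Z ::= Z p p]
Zpp => Zpppp   [Z ::= Z p p]
Zpppp => Spppp   [Z ::= S]
Spppp => papppp   [S ::= p a]

S => Z => Zpp => Zpppp => Spppp => papppp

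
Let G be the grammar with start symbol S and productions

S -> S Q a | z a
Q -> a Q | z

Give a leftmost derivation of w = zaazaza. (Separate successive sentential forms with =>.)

S => SQa => SQaQa => zaQaQa => zaaQaQa => zaazaQa => zaazaza

S => SQa   [S -> S Q a]
SQa => SQaQa   [S -> S Q a]
SQaQa => zaQaQa   [S -> z a]
zaQaQa => zaaQaQa   [Q -> a Q]
zaaQaQa => zaazaQa   [Q -> z]
zaazaQa => zaazaza   [Q -> z]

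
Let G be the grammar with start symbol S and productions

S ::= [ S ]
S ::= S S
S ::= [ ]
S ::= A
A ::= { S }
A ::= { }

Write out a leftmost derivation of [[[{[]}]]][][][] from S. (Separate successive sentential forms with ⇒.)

S⇒SS⇒SSS⇒[S]SS⇒[[S]]SS⇒[[[S]]]SS⇒[[[A]]]SS⇒[[[{S}]]]SS⇒[[[{[]}]]]SS⇒[[[{[]}]]]SSS⇒[[[{[]}]]][]SS⇒[[[{[]}]]][][]S⇒[[[{[]}]]][][][]

S ⇒ SS   [S ::= S S]
SS ⇒ SSS   [S ::= S S]
SSS ⇒ [S]SS   [S ::= [ S ]]
[S]SS ⇒ [[S]]SS   [S ::= [ S ]]
[[S]]SS ⇒ [[[S]]]SS   [S ::= [ S ]]
[[[S]]]SS ⇒ [[[A]]]SS   [S ::= A]
[[[A]]]SS ⇒ [[[{S}]]]SS   [A ::= { S }]
[[[{S}]]]SS ⇒ [[[{[]}]]]SS   [S ::= [ ]]
[[[{[]}]]]SS ⇒ [[[{[]}]]]SSS   [S ::= S S]
[[[{[]}]]]SSS ⇒ [[[{[]}]]][]SS   [S ::= [ ]]
[[[{[]}]]][]SS ⇒ [[[{[]}]]][][]S   [S ::= [ ]]
[[[{[]}]]][][]S ⇒ [[[{[]}]]][][][]   [S ::= [ ]]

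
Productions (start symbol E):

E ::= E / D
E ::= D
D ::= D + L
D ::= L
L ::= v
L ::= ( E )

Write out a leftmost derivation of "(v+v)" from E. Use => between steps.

E => D => L => (E) => (D) => (D+L) => (L+L) => (v+L) => (v+v)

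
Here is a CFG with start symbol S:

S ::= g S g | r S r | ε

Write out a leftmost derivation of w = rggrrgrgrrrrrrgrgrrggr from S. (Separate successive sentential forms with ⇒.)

S ⇒ rSr ⇒ rgSgr ⇒ rggSggr ⇒ rggrSrggr ⇒ rggrrSrrggr ⇒ rggrrgSgrrggr ⇒ rggrrgrSrgrrggr ⇒ rggrrgrgSgrgrrggr ⇒ rggrrgrgrSrgrgrrggr ⇒ rggrrgrgrrSrrgrgrrggr ⇒ rggrrgrgrrrSrrrgrgrrggr ⇒ rggrrgrgrrrrrrgrgrrggr

S ⇒ rSr   [S ::= r S r]
rSr ⇒ rgSgr   [S ::= g S g]
rgSgr ⇒ rggSggr   [S ::= g S g]
rggSggr ⇒ rggrSrggr   [S ::= r S r]
rggrSrggr ⇒ rggrrSrrggr   [S ::= r S r]
rggrrSrrggr ⇒ rggrrgSgrrggr   [S ::= g S g]
rggrrgSgrrggr ⇒ rggrrgrSrgrrggr   [S ::= r S r]
rggrrgrSrgrrggr ⇒ rggrrgrgSgrgrrggr   [S ::= g S g]
rggrrgrgSgrgrrggr ⇒ rggrrgrgrSrgrgrrggr   [S ::= r S r]
rggrrgrgrSrgrgrrggr ⇒ rggrrgrgrrSrrgrgrrggr   [S ::= r S r]
rggrrgrgrrSrrgrgrrggr ⇒ rggrrgrgrrrSrrrgrgrrggr   [S ::= r S r]
rggrrgrgrrrSrrrgrgrrggr ⇒ rggrrgrgrrrrrrgrgrrggr   [S ::= ε]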